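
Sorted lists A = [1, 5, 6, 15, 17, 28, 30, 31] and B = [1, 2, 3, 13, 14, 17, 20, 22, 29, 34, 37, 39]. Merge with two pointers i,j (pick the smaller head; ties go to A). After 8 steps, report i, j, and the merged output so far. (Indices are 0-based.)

i=0 j=0: A[i]=1<=B[j]=1 take 1, i++
i=1 j=0: A[i]=5>B[j]=1 take 1, j++
i=1 j=1: A[i]=5>B[j]=2 take 2, j++
i=1 j=2: A[i]=5>B[j]=3 take 3, j++
i=1 j=3: A[i]=5<=B[j]=13 take 5, i++
i=2 j=3: A[i]=6<=B[j]=13 take 6, i++
i=3 j=3: A[i]=15>B[j]=13 take 13, j++
i=3 j=4: A[i]=15>B[j]=14 take 14, j++

i=3, j=5, merged so far=[1, 1, 2, 3, 5, 6, 13, 14]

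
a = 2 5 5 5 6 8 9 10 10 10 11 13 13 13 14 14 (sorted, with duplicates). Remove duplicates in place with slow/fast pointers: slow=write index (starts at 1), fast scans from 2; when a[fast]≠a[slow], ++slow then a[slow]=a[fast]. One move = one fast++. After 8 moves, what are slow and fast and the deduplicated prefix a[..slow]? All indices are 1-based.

slow=6, fast=10, prefix=[2, 5, 6, 8, 9, 10]

slow=1 fast=2: a[fast]=5≠a[slow]=2 write a[2]=5, slow++,fast++
slow=2 fast=3: a[fast]=5=a[slow] dup, fast++
slow=2 fast=4: a[fast]=5=a[slow] dup, fast++
slow=2 fast=5: a[fast]=6≠a[slow]=5 write a[3]=6, slow++,fast++
slow=3 fast=6: a[fast]=8≠a[slow]=6 write a[4]=8, slow++,fast++
slow=4 fast=7: a[fast]=9≠a[slow]=8 write a[5]=9, slow++,fast++
slow=5 fast=8: a[fast]=10≠a[slow]=9 write a[6]=10, slow++,fast++
slow=6 fast=9: a[fast]=10=a[slow] dup, fast++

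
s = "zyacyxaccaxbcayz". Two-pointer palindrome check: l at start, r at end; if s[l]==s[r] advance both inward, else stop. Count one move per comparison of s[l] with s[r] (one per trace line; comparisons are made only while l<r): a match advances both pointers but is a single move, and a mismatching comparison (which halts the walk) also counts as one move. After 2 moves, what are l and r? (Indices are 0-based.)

l=2, r=13

l=0 r=15: 'z'=='z', l++,r--
l=1 r=14: 'y'=='y', l++,r--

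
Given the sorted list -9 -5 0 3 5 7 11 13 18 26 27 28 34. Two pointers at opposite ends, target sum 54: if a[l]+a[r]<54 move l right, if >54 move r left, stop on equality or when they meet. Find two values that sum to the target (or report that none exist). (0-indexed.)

l=0 r=12: -9+34=25 <54, l++
l=1 r=12: -5+34=29 <54, l++
l=2 r=12: 0+34=34 <54, l++
l=3 r=12: 3+34=37 <54, l++
l=4 r=12: 5+34=39 <54, l++
l=5 r=12: 7+34=41 <54, l++
l=6 r=12: 11+34=45 <54, l++
l=7 r=12: 13+34=47 <54, l++
l=8 r=12: 18+34=52 <54, l++
l=9 r=12: 26+34=60 >54, r--
l=9 r=11: 26+28=54, found

(26, 28)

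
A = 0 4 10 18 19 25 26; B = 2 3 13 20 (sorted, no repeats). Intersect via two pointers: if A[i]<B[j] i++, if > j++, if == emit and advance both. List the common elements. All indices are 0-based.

intersection = []

[i=0,j=0] 0<2 → i++
[i=1,j=0] 4>2 → j++
[i=1,j=1] 4>3 → j++
[i=1,j=2] 4<13 → i++
[i=2,j=2] 10<13 → i++
[i=3,j=2] 18>13 → j++
[i=3,j=3] 18<20 → i++
[i=4,j=3] 19<20 → i++
[i=5,j=3] 25>20 → j++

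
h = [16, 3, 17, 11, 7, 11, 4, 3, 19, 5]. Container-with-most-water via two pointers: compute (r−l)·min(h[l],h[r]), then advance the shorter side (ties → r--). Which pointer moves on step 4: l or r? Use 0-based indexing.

l

[0,9] min(16,5)*9=45 best=45 * → r--
[0,8] min(16,19)*8=128 best=128 * → l++
[1,8] min(3,19)*7=21 best=128 → l++
[2,8] min(17,19)*6=102 best=128 → l++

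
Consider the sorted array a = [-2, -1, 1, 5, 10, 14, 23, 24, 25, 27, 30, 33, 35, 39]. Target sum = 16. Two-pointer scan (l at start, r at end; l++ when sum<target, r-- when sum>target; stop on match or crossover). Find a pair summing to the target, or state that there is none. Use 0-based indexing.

no pair

l=0 r=13: -2+39=37 >16, r--
l=0 r=12: -2+35=33 >16, r--
l=0 r=11: -2+33=31 >16, r--
l=0 r=10: -2+30=28 >16, r--
l=0 r=9: -2+27=25 >16, r--
l=0 r=8: -2+25=23 >16, r--
l=0 r=7: -2+24=22 >16, r--
l=0 r=6: -2+23=21 >16, r--
l=0 r=5: -2+14=12 <16, l++
l=1 r=5: -1+14=13 <16, l++
l=2 r=5: 1+14=15 <16, l++
l=3 r=5: 5+14=19 >16, r--
l=3 r=4: 5+10=15 <16, l++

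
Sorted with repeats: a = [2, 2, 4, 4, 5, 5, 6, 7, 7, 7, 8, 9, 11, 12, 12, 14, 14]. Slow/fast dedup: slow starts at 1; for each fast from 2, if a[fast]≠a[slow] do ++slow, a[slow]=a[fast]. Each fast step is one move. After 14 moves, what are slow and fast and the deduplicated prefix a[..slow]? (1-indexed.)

(s=1,f=2) a[fast]=2=a[slow] dup → fast++
(s=1,f=3) a[fast]=4≠a[slow]=2 write a[2]=4 → slow++,fast++
(s=2,f=4) a[fast]=4=a[slow] dup → fast++
(s=2,f=5) a[fast]=5≠a[slow]=4 write a[3]=5 → slow++,fast++
(s=3,f=6) a[fast]=5=a[slow] dup → fast++
(s=3,f=7) a[fast]=6≠a[slow]=5 write a[4]=6 → slow++,fast++
(s=4,f=8) a[fast]=7≠a[slow]=6 write a[5]=7 → slow++,fast++
(s=5,f=9) a[fast]=7=a[slow] dup → fast++
(s=5,f=10) a[fast]=7=a[slow] dup → fast++
(s=5,f=11) a[fast]=8≠a[slow]=7 write a[6]=8 → slow++,fast++
(s=6,f=12) a[fast]=9≠a[slow]=8 write a[7]=9 → slow++,fast++
(s=7,f=13) a[fast]=11≠a[slow]=9 write a[8]=11 → slow++,fast++
(s=8,f=14) a[fast]=12≠a[slow]=11 write a[9]=12 → slow++,fast++
(s=9,f=15) a[fast]=12=a[slow] dup → fast++

slow=9, fast=16, prefix=[2, 4, 5, 6, 7, 8, 9, 11, 12]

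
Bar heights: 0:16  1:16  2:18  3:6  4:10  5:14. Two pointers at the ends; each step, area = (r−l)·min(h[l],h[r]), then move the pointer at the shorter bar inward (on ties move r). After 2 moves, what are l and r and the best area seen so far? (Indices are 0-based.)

l=0, r=3, best area=70

[0,5] min(16,14)*5=70 best=70 * → r--
[0,4] min(16,10)*4=40 best=70 → r--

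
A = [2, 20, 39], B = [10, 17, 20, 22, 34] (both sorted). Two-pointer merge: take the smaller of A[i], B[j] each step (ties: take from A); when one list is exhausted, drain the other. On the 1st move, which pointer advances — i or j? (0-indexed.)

i

i=0 j=0: A[i]=2<=B[j]=10 take 2, i++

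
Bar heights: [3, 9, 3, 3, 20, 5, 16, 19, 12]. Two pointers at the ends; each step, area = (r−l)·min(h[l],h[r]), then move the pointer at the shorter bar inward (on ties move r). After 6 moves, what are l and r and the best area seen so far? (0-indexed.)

l=4, r=6, best area=63

[0,8] min(3,12)*8=24 best=24 * → l++
[1,8] min(9,12)*7=63 best=63 * → l++
[2,8] min(3,12)*6=18 best=63 → l++
[3,8] min(3,12)*5=15 best=63 → l++
[4,8] min(20,12)*4=48 best=63 → r--
[4,7] min(20,19)*3=57 best=63 → r--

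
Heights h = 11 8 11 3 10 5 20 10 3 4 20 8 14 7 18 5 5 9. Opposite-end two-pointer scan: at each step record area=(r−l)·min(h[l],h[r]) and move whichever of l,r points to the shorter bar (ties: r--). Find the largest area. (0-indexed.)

[0,17] min(11,9)*17=153 best=153 * → r--
[0,16] min(11,5)*16=80 best=153 → r--
[0,15] min(11,5)*15=75 best=153 → r--
[0,14] min(11,18)*14=154 best=154 * → l++
[1,14] min(8,18)*13=104 best=154 → l++
[2,14] min(11,18)*12=132 best=154 → l++
[3,14] min(3,18)*11=33 best=154 → l++
[4,14] min(10,18)*10=100 best=154 → l++
[5,14] min(5,18)*9=45 best=154 → l++
[6,14] min(20,18)*8=144 best=154 → r--
[6,13] min(20,7)*7=49 best=154 → r--
[6,12] min(20,14)*6=84 best=154 → r--
[6,11] min(20,8)*5=40 best=154 → r--
[6,10] min(20,20)*4=80 best=154 → r--
[6,9] min(20,4)*3=12 best=154 → r--
[6,8] min(20,3)*2=6 best=154 → r--
[6,7] min(20,10)*1=10 best=154 → r--

max area = 154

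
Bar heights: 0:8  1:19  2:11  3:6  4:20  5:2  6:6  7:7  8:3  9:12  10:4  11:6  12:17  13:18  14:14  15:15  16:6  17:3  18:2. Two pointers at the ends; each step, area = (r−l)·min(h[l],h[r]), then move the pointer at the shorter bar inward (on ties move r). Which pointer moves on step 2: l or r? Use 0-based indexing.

r

[0,18] min(8,2)*18=36 best=36 * → r--
[0,17] min(8,3)*17=51 best=51 * → r--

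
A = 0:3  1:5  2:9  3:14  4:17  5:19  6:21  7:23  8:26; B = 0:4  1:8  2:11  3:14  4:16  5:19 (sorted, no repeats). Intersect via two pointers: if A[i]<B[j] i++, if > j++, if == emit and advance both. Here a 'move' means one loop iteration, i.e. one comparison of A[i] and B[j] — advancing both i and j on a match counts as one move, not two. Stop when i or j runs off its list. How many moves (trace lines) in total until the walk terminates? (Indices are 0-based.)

10 moves

[i=0,j=0] 3<4 → i++
[i=1,j=0] 5>4 → j++
[i=1,j=1] 5<8 → i++
[i=2,j=1] 9>8 → j++
[i=2,j=2] 9<11 → i++
[i=3,j=2] 14>11 → j++
[i=3,j=3] 14==14 emit → i++,j++
[i=4,j=4] 17>16 → j++
[i=4,j=5] 17<19 → i++
[i=5,j=5] 19==19 emit → i++,j++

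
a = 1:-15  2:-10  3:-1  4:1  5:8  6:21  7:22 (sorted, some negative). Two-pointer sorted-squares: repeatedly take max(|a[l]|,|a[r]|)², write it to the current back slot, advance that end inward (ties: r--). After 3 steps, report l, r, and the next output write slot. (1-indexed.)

l=2, r=5, next write slot=4

l=1 r=7: |-15|<=|22| out[7]=484, r--
l=1 r=6: |-15|<=|21| out[6]=441, r--
l=1 r=5: |-15|>|8| out[5]=225, l++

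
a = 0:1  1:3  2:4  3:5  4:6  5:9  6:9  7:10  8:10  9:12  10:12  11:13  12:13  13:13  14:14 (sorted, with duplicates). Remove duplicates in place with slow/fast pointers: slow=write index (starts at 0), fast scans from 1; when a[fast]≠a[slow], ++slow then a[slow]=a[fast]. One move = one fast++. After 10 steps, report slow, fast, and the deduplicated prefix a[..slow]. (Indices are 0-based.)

slow=7, fast=11, prefix=[1, 3, 4, 5, 6, 9, 10, 12]

slow=0 fast=1: a[fast]=3≠a[slow]=1 write a[1]=3, slow++,fast++
slow=1 fast=2: a[fast]=4≠a[slow]=3 write a[2]=4, slow++,fast++
slow=2 fast=3: a[fast]=5≠a[slow]=4 write a[3]=5, slow++,fast++
slow=3 fast=4: a[fast]=6≠a[slow]=5 write a[4]=6, slow++,fast++
slow=4 fast=5: a[fast]=9≠a[slow]=6 write a[5]=9, slow++,fast++
slow=5 fast=6: a[fast]=9=a[slow] dup, fast++
slow=5 fast=7: a[fast]=10≠a[slow]=9 write a[6]=10, slow++,fast++
slow=6 fast=8: a[fast]=10=a[slow] dup, fast++
slow=6 fast=9: a[fast]=12≠a[slow]=10 write a[7]=12, slow++,fast++
slow=7 fast=10: a[fast]=12=a[slow] dup, fast++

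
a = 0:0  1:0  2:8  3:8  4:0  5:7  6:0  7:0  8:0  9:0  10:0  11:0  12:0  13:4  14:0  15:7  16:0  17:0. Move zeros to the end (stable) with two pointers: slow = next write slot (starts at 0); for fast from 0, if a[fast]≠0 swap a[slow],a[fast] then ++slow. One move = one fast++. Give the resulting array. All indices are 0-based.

(s=0,f=0) a[fast]=0 → fast++
(s=0,f=1) a[fast]=0 → fast++
(s=0,f=2) a[fast]=8≠0 swap→a[0]=8 → slow++,fast++
(s=1,f=3) a[fast]=8≠0 swap→a[1]=8 → slow++,fast++
(s=2,f=4) a[fast]=0 → fast++
(s=2,f=5) a[fast]=7≠0 swap→a[2]=7 → slow++,fast++
(s=3,f=6) a[fast]=0 → fast++
(s=3,f=7) a[fast]=0 → fast++
(s=3,f=8) a[fast]=0 → fast++
(s=3,f=9) a[fast]=0 → fast++
(s=3,f=10) a[fast]=0 → fast++
(s=3,f=11) a[fast]=0 → fast++
(s=3,f=12) a[fast]=0 → fast++
(s=3,f=13) a[fast]=4≠0 swap→a[3]=4 → slow++,fast++
(s=4,f=14) a[fast]=0 → fast++
(s=4,f=15) a[fast]=7≠0 swap→a[4]=7 → slow++,fast++
(s=5,f=16) a[fast]=0 → fast++
(s=5,f=17) a[fast]=0 → fast++

[8, 8, 7, 4, 7, 0, 0, 0, 0, 0, 0, 0, 0, 0, 0, 0, 0, 0]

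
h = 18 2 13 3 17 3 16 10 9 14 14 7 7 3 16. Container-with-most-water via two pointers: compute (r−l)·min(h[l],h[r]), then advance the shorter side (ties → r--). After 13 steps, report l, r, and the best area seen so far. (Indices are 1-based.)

l=1 r=15: min(18,16)*14=224 best=224 *, r--
l=1 r=14: min(18,3)*13=39 best=224, r--
l=1 r=13: min(18,7)*12=84 best=224, r--
l=1 r=12: min(18,7)*11=77 best=224, r--
l=1 r=11: min(18,14)*10=140 best=224, r--
l=1 r=10: min(18,14)*9=126 best=224, r--
l=1 r=9: min(18,9)*8=72 best=224, r--
l=1 r=8: min(18,10)*7=70 best=224, r--
l=1 r=7: min(18,16)*6=96 best=224, r--
l=1 r=6: min(18,3)*5=15 best=224, r--
l=1 r=5: min(18,17)*4=68 best=224, r--
l=1 r=4: min(18,3)*3=9 best=224, r--
l=1 r=3: min(18,13)*2=26 best=224, r--

l=1, r=2, best area=224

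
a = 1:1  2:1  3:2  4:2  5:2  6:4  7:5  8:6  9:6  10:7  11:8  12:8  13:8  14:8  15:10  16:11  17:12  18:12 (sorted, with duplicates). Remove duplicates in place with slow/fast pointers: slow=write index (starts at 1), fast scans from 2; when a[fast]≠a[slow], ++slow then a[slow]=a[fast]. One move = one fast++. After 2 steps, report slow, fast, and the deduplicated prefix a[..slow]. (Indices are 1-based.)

slow=1 fast=2: a[fast]=1=a[slow] dup, fast++
slow=1 fast=3: a[fast]=2≠a[slow]=1 write a[2]=2, slow++,fast++

slow=2, fast=4, prefix=[1, 2]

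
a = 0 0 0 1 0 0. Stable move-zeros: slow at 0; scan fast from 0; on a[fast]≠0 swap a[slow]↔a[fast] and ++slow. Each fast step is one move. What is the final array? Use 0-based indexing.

[1, 0, 0, 0, 0, 0]

slow=0 fast=0: a[fast]=0, fast++
slow=0 fast=1: a[fast]=0, fast++
slow=0 fast=2: a[fast]=0, fast++
slow=0 fast=3: a[fast]=1≠0 swap→a[0]=1, slow++,fast++
slow=1 fast=4: a[fast]=0, fast++
slow=1 fast=5: a[fast]=0, fast++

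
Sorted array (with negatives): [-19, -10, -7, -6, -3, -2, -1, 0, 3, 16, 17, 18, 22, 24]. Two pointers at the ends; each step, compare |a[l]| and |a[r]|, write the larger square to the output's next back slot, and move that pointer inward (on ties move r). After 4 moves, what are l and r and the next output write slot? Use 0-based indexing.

l=1, r=10, next write slot=9

[0,13] |-19|<=|24| out[13]=576 → r--
[0,12] |-19|<=|22| out[12]=484 → r--
[0,11] |-19|>|18| out[11]=361 → l++
[1,11] |-10|<=|18| out[10]=324 → r--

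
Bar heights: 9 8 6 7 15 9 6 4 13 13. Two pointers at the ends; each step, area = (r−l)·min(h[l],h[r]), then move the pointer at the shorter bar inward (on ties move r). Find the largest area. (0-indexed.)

l=0 r=9: min(9,13)*9=81 best=81 *, l++
l=1 r=9: min(8,13)*8=64 best=81, l++
l=2 r=9: min(6,13)*7=42 best=81, l++
l=3 r=9: min(7,13)*6=42 best=81, l++
l=4 r=9: min(15,13)*5=65 best=81, r--
l=4 r=8: min(15,13)*4=52 best=81, r--
l=4 r=7: min(15,4)*3=12 best=81, r--
l=4 r=6: min(15,6)*2=12 best=81, r--
l=4 r=5: min(15,9)*1=9 best=81, r--

max area = 81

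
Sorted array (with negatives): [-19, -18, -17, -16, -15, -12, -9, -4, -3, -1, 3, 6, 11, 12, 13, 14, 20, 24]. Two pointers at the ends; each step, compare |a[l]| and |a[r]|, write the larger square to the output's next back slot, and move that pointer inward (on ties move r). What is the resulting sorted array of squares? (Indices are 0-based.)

l=0 r=17: |-19|<=|24| out[17]=576, r--
l=0 r=16: |-19|<=|20| out[16]=400, r--
l=0 r=15: |-19|>|14| out[15]=361, l++
l=1 r=15: |-18|>|14| out[14]=324, l++
l=2 r=15: |-17|>|14| out[13]=289, l++
l=3 r=15: |-16|>|14| out[12]=256, l++
l=4 r=15: |-15|>|14| out[11]=225, l++
l=5 r=15: |-12|<=|14| out[10]=196, r--
l=5 r=14: |-12|<=|13| out[9]=169, r--
l=5 r=13: |-12|<=|12| out[8]=144, r--
l=5 r=12: |-12|>|11| out[7]=144, l++
l=6 r=12: |-9|<=|11| out[6]=121, r--
l=6 r=11: |-9|>|6| out[5]=81, l++
l=7 r=11: |-4|<=|6| out[4]=36, r--
l=7 r=10: |-4|>|3| out[3]=16, l++
l=8 r=10: |-3|<=|3| out[2]=9, r--
l=8 r=9: |-3|>|-1| out[1]=9, l++
l=9 r=9: |-1|<=|-1| out[0]=1, r--

[1, 9, 9, 16, 36, 81, 121, 144, 144, 169, 196, 225, 256, 289, 324, 361, 400, 576]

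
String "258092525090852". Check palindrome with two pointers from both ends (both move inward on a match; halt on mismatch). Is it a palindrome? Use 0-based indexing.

l=0 r=14: '2'=='2', l++,r--
l=1 r=13: '5'=='5', l++,r--
l=2 r=12: '8'=='8', l++,r--
l=3 r=11: '0'=='0', l++,r--
l=4 r=10: '9'=='9', l++,r--
l=5 r=9: '2'!='0', stop

not a palindrome (mismatch at 5,9)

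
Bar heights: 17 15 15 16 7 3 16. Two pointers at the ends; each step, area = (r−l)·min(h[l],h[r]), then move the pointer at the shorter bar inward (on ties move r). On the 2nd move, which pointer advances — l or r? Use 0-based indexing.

l=0 r=6: min(17,16)*6=96 best=96 *, r--
l=0 r=5: min(17,3)*5=15 best=96, r--

r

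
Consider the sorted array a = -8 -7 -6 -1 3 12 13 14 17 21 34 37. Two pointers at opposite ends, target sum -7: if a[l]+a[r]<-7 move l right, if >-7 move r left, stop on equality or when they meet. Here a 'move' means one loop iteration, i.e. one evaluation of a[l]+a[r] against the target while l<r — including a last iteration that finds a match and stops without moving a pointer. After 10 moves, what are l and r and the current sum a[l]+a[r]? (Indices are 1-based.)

l=1 r=12: -8+37=29 >-7, r--
l=1 r=11: -8+34=26 >-7, r--
l=1 r=10: -8+21=13 >-7, r--
l=1 r=9: -8+17=9 >-7, r--
l=1 r=8: -8+14=6 >-7, r--
l=1 r=7: -8+13=5 >-7, r--
l=1 r=6: -8+12=4 >-7, r--
l=1 r=5: -8+3=-5 >-7, r--
l=1 r=4: -8+-1=-9 <-7, l++
l=2 r=4: -7+-1=-8 <-7, l++

l=3, r=4, sum=-7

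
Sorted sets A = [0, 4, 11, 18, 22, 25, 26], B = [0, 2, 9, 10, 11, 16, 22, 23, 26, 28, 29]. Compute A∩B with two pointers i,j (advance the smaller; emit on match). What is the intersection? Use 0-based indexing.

intersection = [0, 11, 22, 26]

i=0 j=0: 0==0 emit, i++,j++
i=1 j=1: 4>2, j++
i=1 j=2: 4<9, i++
i=2 j=2: 11>9, j++
i=2 j=3: 11>10, j++
i=2 j=4: 11==11 emit, i++,j++
i=3 j=5: 18>16, j++
i=3 j=6: 18<22, i++
i=4 j=6: 22==22 emit, i++,j++
i=5 j=7: 25>23, j++
i=5 j=8: 25<26, i++
i=6 j=8: 26==26 emit, i++,j++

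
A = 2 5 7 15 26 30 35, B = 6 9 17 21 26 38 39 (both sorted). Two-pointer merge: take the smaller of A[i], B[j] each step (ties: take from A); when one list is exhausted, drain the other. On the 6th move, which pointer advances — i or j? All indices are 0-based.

[i=0,j=0] A[i]=2<=B[j]=6 take 2 → i++
[i=1,j=0] A[i]=5<=B[j]=6 take 5 → i++
[i=2,j=0] A[i]=7>B[j]=6 take 6 → j++
[i=2,j=1] A[i]=7<=B[j]=9 take 7 → i++
[i=3,j=1] A[i]=15>B[j]=9 take 9 → j++
[i=3,j=2] A[i]=15<=B[j]=17 take 15 → i++

i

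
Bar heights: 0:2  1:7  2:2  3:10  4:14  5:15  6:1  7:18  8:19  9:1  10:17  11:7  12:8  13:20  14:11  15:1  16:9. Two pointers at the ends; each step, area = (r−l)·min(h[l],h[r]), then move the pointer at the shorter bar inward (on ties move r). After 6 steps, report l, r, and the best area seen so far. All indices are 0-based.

l=4, r=14, best area=117

[0,16] min(2,9)*16=32 best=32 * → l++
[1,16] min(7,9)*15=105 best=105 * → l++
[2,16] min(2,9)*14=28 best=105 → l++
[3,16] min(10,9)*13=117 best=117 * → r--
[3,15] min(10,1)*12=12 best=117 → r--
[3,14] min(10,11)*11=110 best=117 → l++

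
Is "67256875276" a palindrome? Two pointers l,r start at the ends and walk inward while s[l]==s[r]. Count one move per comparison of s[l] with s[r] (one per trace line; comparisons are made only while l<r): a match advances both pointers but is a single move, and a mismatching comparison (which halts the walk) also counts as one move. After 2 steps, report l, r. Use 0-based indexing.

l=0 r=10: '6'=='6', l++,r--
l=1 r=9: '7'=='7', l++,r--

l=2, r=8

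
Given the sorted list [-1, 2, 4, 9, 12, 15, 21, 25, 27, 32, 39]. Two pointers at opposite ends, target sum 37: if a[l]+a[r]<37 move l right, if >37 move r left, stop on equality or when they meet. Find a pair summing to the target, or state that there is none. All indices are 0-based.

(12, 25)

[0,10] -1+39=38 >37 → r--
[0,9] -1+32=31 <37 → l++
[1,9] 2+32=34 <37 → l++
[2,9] 4+32=36 <37 → l++
[3,9] 9+32=41 >37 → r--
[3,8] 9+27=36 <37 → l++
[4,8] 12+27=39 >37 → r--
[4,7] 12+25=37 → found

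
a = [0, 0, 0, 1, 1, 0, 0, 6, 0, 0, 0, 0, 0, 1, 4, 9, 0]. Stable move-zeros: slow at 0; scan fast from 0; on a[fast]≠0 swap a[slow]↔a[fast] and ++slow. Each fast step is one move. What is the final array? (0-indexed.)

(s=0,f=0) a[fast]=0 → fast++
(s=0,f=1) a[fast]=0 → fast++
(s=0,f=2) a[fast]=0 → fast++
(s=0,f=3) a[fast]=1≠0 swap→a[0]=1 → slow++,fast++
(s=1,f=4) a[fast]=1≠0 swap→a[1]=1 → slow++,fast++
(s=2,f=5) a[fast]=0 → fast++
(s=2,f=6) a[fast]=0 → fast++
(s=2,f=7) a[fast]=6≠0 swap→a[2]=6 → slow++,fast++
(s=3,f=8) a[fast]=0 → fast++
(s=3,f=9) a[fast]=0 → fast++
(s=3,f=10) a[fast]=0 → fast++
(s=3,f=11) a[fast]=0 → fast++
(s=3,f=12) a[fast]=0 → fast++
(s=3,f=13) a[fast]=1≠0 swap→a[3]=1 → slow++,fast++
(s=4,f=14) a[fast]=4≠0 swap→a[4]=4 → slow++,fast++
(s=5,f=15) a[fast]=9≠0 swap→a[5]=9 → slow++,fast++
(s=6,f=16) a[fast]=0 → fast++

[1, 1, 6, 1, 4, 9, 0, 0, 0, 0, 0, 0, 0, 0, 0, 0, 0]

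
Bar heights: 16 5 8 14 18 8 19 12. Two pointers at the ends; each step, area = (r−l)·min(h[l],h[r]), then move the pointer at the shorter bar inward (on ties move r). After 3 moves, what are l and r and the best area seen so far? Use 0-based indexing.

l=2, r=6, best area=96

l=0 r=7: min(16,12)*7=84 best=84 *, r--
l=0 r=6: min(16,19)*6=96 best=96 *, l++
l=1 r=6: min(5,19)*5=25 best=96, l++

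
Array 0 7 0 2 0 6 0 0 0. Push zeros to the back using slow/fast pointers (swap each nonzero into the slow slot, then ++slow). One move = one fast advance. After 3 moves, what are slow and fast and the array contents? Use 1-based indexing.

slow=2, fast=4, a=[7, 0, 0, 2, 0, 6, 0, 0, 0]

(s=1,f=1) a[fast]=0 → fast++
(s=1,f=2) a[fast]=7≠0 swap→a[1]=7 → slow++,fast++
(s=2,f=3) a[fast]=0 → fast++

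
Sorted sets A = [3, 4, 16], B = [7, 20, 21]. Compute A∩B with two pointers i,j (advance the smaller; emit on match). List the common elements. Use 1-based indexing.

intersection = []

[i=1,j=1] 3<7 → i++
[i=2,j=1] 4<7 → i++
[i=3,j=1] 16>7 → j++
[i=3,j=2] 16<20 → i++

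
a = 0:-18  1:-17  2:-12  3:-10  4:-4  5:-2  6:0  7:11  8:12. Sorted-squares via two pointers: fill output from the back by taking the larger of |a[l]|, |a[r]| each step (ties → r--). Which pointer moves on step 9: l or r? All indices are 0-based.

[0,8] |-18|>|12| out[8]=324 → l++
[1,8] |-17|>|12| out[7]=289 → l++
[2,8] |-12|<=|12| out[6]=144 → r--
[2,7] |-12|>|11| out[5]=144 → l++
[3,7] |-10|<=|11| out[4]=121 → r--
[3,6] |-10|>|0| out[3]=100 → l++
[4,6] |-4|>|0| out[2]=16 → l++
[5,6] |-2|>|0| out[1]=4 → l++
[6,6] |0|<=|0| out[0]=0 → r--

r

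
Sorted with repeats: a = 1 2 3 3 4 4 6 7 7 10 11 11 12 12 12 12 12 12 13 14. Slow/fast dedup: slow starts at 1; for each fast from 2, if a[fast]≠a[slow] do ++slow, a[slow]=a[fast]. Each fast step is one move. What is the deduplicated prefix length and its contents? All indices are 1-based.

length 11; prefix = [1, 2, 3, 4, 6, 7, 10, 11, 12, 13, 14]

slow=1 fast=2: a[fast]=2≠a[slow]=1 write a[2]=2, slow++,fast++
slow=2 fast=3: a[fast]=3≠a[slow]=2 write a[3]=3, slow++,fast++
slow=3 fast=4: a[fast]=3=a[slow] dup, fast++
slow=3 fast=5: a[fast]=4≠a[slow]=3 write a[4]=4, slow++,fast++
slow=4 fast=6: a[fast]=4=a[slow] dup, fast++
slow=4 fast=7: a[fast]=6≠a[slow]=4 write a[5]=6, slow++,fast++
slow=5 fast=8: a[fast]=7≠a[slow]=6 write a[6]=7, slow++,fast++
slow=6 fast=9: a[fast]=7=a[slow] dup, fast++
slow=6 fast=10: a[fast]=10≠a[slow]=7 write a[7]=10, slow++,fast++
slow=7 fast=11: a[fast]=11≠a[slow]=10 write a[8]=11, slow++,fast++
slow=8 fast=12: a[fast]=11=a[slow] dup, fast++
slow=8 fast=13: a[fast]=12≠a[slow]=11 write a[9]=12, slow++,fast++
slow=9 fast=14: a[fast]=12=a[slow] dup, fast++
slow=9 fast=15: a[fast]=12=a[slow] dup, fast++
slow=9 fast=16: a[fast]=12=a[slow] dup, fast++
slow=9 fast=17: a[fast]=12=a[slow] dup, fast++
slow=9 fast=18: a[fast]=12=a[slow] dup, fast++
slow=9 fast=19: a[fast]=13≠a[slow]=12 write a[10]=13, slow++,fast++
slow=10 fast=20: a[fast]=14≠a[slow]=13 write a[11]=14, slow++,fast++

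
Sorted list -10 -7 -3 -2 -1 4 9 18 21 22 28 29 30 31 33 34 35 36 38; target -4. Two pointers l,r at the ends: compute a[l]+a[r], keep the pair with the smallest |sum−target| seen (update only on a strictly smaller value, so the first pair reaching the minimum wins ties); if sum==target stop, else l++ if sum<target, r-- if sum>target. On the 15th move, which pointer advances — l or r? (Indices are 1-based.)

r

l=1 r=19: -10+38=28 d=32 *, r--
l=1 r=18: -10+36=26 d=30 *, r--
l=1 r=17: -10+35=25 d=29 *, r--
l=1 r=16: -10+34=24 d=28 *, r--
l=1 r=15: -10+33=23 d=27 *, r--
l=1 r=14: -10+31=21 d=25 *, r--
l=1 r=13: -10+30=20 d=24 *, r--
l=1 r=12: -10+29=19 d=23 *, r--
l=1 r=11: -10+28=18 d=22 *, r--
l=1 r=10: -10+22=12 d=16 *, r--
l=1 r=9: -10+21=11 d=15 *, r--
l=1 r=8: -10+18=8 d=12 *, r--
l=1 r=7: -10+9=-1 d=3 *, r--
l=1 r=6: -10+4=-6 d=2 *, l++
l=2 r=6: -7+4=-3 d=1 *, r--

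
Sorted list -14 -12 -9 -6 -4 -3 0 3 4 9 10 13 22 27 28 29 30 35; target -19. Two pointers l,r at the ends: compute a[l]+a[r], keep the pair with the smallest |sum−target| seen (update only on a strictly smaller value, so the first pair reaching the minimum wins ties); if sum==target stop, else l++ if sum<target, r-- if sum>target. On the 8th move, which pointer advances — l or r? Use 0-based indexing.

[0,17] -14+35=21 d=40 * → r--
[0,16] -14+30=16 d=35 * → r--
[0,15] -14+29=15 d=34 * → r--
[0,14] -14+28=14 d=33 * → r--
[0,13] -14+27=13 d=32 * → r--
[0,12] -14+22=8 d=27 * → r--
[0,11] -14+13=-1 d=18 * → r--
[0,10] -14+10=-4 d=15 * → r--

r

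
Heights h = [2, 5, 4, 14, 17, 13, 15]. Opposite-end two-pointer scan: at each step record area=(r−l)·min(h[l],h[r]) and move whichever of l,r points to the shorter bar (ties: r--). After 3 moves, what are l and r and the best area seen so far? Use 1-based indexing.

l=1 r=7: min(2,15)*6=12 best=12 *, l++
l=2 r=7: min(5,15)*5=25 best=25 *, l++
l=3 r=7: min(4,15)*4=16 best=25, l++

l=4, r=7, best area=25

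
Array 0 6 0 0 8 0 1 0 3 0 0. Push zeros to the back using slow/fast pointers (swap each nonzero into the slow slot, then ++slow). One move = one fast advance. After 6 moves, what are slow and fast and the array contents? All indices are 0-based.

(s=0,f=0) a[fast]=0 → fast++
(s=0,f=1) a[fast]=6≠0 swap→a[0]=6 → slow++,fast++
(s=1,f=2) a[fast]=0 → fast++
(s=1,f=3) a[fast]=0 → fast++
(s=1,f=4) a[fast]=8≠0 swap→a[1]=8 → slow++,fast++
(s=2,f=5) a[fast]=0 → fast++

slow=2, fast=6, a=[6, 8, 0, 0, 0, 0, 1, 0, 3, 0, 0]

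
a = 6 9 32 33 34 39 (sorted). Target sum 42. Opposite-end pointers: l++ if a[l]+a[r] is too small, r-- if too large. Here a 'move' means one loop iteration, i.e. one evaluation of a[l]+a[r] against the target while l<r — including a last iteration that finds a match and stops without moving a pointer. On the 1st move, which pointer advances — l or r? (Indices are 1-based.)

[1,6] 6+39=45 >42 → r--

r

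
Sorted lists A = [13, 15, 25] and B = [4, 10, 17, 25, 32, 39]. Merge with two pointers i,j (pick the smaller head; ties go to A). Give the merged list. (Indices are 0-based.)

[i=0,j=0] A[i]=13>B[j]=4 take 4 → j++
[i=0,j=1] A[i]=13>B[j]=10 take 10 → j++
[i=0,j=2] A[i]=13<=B[j]=17 take 13 → i++
[i=1,j=2] A[i]=15<=B[j]=17 take 15 → i++
[i=2,j=2] A[i]=25>B[j]=17 take 17 → j++
[i=2,j=3] A[i]=25<=B[j]=25 take 25 → i++
[i=3,j=3] A done, take B[j]=25 → j++
[i=3,j=4] A done, take B[j]=32 → j++
[i=3,j=5] A done, take B[j]=39 → j++

[4, 10, 13, 15, 17, 25, 25, 32, 39]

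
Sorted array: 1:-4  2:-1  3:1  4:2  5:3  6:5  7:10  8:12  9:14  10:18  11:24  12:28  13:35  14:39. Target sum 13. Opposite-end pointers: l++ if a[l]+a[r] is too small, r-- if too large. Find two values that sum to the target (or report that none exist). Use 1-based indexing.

l=1 r=14: -4+39=35 >13, r--
l=1 r=13: -4+35=31 >13, r--
l=1 r=12: -4+28=24 >13, r--
l=1 r=11: -4+24=20 >13, r--
l=1 r=10: -4+18=14 >13, r--
l=1 r=9: -4+14=10 <13, l++
l=2 r=9: -1+14=13, found

(-1, 14)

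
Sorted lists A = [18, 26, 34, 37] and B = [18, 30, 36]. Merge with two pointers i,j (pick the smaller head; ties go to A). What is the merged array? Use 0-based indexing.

[18, 18, 26, 30, 34, 36, 37]

[i=0,j=0] A[i]=18<=B[j]=18 take 18 → i++
[i=1,j=0] A[i]=26>B[j]=18 take 18 → j++
[i=1,j=1] A[i]=26<=B[j]=30 take 26 → i++
[i=2,j=1] A[i]=34>B[j]=30 take 30 → j++
[i=2,j=2] A[i]=34<=B[j]=36 take 34 → i++
[i=3,j=2] A[i]=37>B[j]=36 take 36 → j++
[i=3,j=3] B done, take A[i]=37 → i++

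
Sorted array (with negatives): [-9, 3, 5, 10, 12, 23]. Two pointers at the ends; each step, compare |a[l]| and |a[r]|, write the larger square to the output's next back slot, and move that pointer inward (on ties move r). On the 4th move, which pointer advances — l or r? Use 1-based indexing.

[1,6] |-9|<=|23| out[6]=529 → r--
[1,5] |-9|<=|12| out[5]=144 → r--
[1,4] |-9|<=|10| out[4]=100 → r--
[1,3] |-9|>|5| out[3]=81 → l++

l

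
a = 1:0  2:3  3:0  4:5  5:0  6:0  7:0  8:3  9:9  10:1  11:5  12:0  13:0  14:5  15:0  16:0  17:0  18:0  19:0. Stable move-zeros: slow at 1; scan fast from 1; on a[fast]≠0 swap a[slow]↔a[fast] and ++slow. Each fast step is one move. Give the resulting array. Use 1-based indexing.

(s=1,f=1) a[fast]=0 → fast++
(s=1,f=2) a[fast]=3≠0 swap→a[1]=3 → slow++,fast++
(s=2,f=3) a[fast]=0 → fast++
(s=2,f=4) a[fast]=5≠0 swap→a[2]=5 → slow++,fast++
(s=3,f=5) a[fast]=0 → fast++
(s=3,f=6) a[fast]=0 → fast++
(s=3,f=7) a[fast]=0 → fast++
(s=3,f=8) a[fast]=3≠0 swap→a[3]=3 → slow++,fast++
(s=4,f=9) a[fast]=9≠0 swap→a[4]=9 → slow++,fast++
(s=5,f=10) a[fast]=1≠0 swap→a[5]=1 → slow++,fast++
(s=6,f=11) a[fast]=5≠0 swap→a[6]=5 → slow++,fast++
(s=7,f=12) a[fast]=0 → fast++
(s=7,f=13) a[fast]=0 → fast++
(s=7,f=14) a[fast]=5≠0 swap→a[7]=5 → slow++,fast++
(s=8,f=15) a[fast]=0 → fast++
(s=8,f=16) a[fast]=0 → fast++
(s=8,f=17) a[fast]=0 → fast++
(s=8,f=18) a[fast]=0 → fast++
(s=8,f=19) a[fast]=0 → fast++

[3, 5, 3, 9, 1, 5, 5, 0, 0, 0, 0, 0, 0, 0, 0, 0, 0, 0, 0]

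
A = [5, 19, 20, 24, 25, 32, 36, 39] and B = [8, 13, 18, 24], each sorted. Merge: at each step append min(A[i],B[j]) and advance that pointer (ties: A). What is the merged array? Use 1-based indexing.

[i=1,j=1] A[i]=5<=B[j]=8 take 5 → i++
[i=2,j=1] A[i]=19>B[j]=8 take 8 → j++
[i=2,j=2] A[i]=19>B[j]=13 take 13 → j++
[i=2,j=3] A[i]=19>B[j]=18 take 18 → j++
[i=2,j=4] A[i]=19<=B[j]=24 take 19 → i++
[i=3,j=4] A[i]=20<=B[j]=24 take 20 → i++
[i=4,j=4] A[i]=24<=B[j]=24 take 24 → i++
[i=5,j=4] A[i]=25>B[j]=24 take 24 → j++
[i=5,j=5] B done, take A[i]=25 → i++
[i=6,j=5] B done, take A[i]=32 → i++
[i=7,j=5] B done, take A[i]=36 → i++
[i=8,j=5] B done, take A[i]=39 → i++

[5, 8, 13, 18, 19, 20, 24, 24, 25, 32, 36, 39]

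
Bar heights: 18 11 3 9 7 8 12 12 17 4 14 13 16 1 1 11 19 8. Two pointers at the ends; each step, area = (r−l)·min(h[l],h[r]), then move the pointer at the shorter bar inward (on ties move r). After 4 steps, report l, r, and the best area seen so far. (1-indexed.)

l=4, r=17, best area=288

l=1 r=18: min(18,8)*17=136 best=136 *, r--
l=1 r=17: min(18,19)*16=288 best=288 *, l++
l=2 r=17: min(11,19)*15=165 best=288, l++
l=3 r=17: min(3,19)*14=42 best=288, l++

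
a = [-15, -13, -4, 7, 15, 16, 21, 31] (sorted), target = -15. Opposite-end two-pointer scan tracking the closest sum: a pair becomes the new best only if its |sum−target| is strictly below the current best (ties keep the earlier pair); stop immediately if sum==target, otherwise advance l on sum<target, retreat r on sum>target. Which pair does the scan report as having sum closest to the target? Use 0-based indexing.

pair (-13, -4) with sum -17 (|Δ|=2)

[0,7] -15+31=16 d=31 * → r--
[0,6] -15+21=6 d=21 * → r--
[0,5] -15+16=1 d=16 * → r--
[0,4] -15+15=0 d=15 * → r--
[0,3] -15+7=-8 d=7 * → r--
[0,2] -15+-4=-19 d=4 * → l++
[1,2] -13+-4=-17 d=2 * → l++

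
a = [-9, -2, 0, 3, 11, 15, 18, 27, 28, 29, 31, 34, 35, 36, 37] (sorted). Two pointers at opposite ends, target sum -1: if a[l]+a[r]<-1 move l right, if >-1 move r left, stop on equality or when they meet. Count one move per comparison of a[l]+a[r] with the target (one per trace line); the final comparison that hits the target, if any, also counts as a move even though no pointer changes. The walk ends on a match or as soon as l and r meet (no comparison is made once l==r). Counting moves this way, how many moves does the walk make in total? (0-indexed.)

14 moves

[0,14] -9+37=28 >-1 → r--
[0,13] -9+36=27 >-1 → r--
[0,12] -9+35=26 >-1 → r--
[0,11] -9+34=25 >-1 → r--
[0,10] -9+31=22 >-1 → r--
[0,9] -9+29=20 >-1 → r--
[0,8] -9+28=19 >-1 → r--
[0,7] -9+27=18 >-1 → r--
[0,6] -9+18=9 >-1 → r--
[0,5] -9+15=6 >-1 → r--
[0,4] -9+11=2 >-1 → r--
[0,3] -9+3=-6 <-1 → l++
[1,3] -2+3=1 >-1 → r--
[1,2] -2+0=-2 <-1 → l++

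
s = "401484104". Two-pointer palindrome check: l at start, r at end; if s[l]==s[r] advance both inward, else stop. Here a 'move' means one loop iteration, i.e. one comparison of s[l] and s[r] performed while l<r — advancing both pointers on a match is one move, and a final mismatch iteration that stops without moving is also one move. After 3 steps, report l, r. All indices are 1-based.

l=4, r=6

[1,9] '4'=='4' → l++,r--
[2,8] '0'=='0' → l++,r--
[3,7] '1'=='1' → l++,r--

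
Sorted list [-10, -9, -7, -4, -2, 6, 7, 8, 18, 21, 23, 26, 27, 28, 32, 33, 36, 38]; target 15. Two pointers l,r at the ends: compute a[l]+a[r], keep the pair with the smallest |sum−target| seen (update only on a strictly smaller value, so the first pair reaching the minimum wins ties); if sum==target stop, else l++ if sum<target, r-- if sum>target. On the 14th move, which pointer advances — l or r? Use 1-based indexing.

l=1 r=18: -10+38=28 d=13 *, r--
l=1 r=17: -10+36=26 d=11 *, r--
l=1 r=16: -10+33=23 d=8 *, r--
l=1 r=15: -10+32=22 d=7 *, r--
l=1 r=14: -10+28=18 d=3 *, r--
l=1 r=13: -10+27=17 d=2 *, r--
l=1 r=12: -10+26=16 d=1 *, r--
l=1 r=11: -10+23=13 d=2, l++
l=2 r=11: -9+23=14 d=1, l++
l=3 r=11: -7+23=16 d=1, r--
l=3 r=10: -7+21=14 d=1, l++
l=4 r=10: -4+21=17 d=2, r--
l=4 r=9: -4+18=14 d=1, l++
l=5 r=9: -2+18=16 d=1, r--

r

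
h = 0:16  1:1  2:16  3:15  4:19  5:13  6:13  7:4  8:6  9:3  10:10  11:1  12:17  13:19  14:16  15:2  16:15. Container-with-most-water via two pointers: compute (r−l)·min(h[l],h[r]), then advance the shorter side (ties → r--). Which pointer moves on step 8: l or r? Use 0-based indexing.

r

[0,16] min(16,15)*16=240 best=240 * → r--
[0,15] min(16,2)*15=30 best=240 → r--
[0,14] min(16,16)*14=224 best=240 → r--
[0,13] min(16,19)*13=208 best=240 → l++
[1,13] min(1,19)*12=12 best=240 → l++
[2,13] min(16,19)*11=176 best=240 → l++
[3,13] min(15,19)*10=150 best=240 → l++
[4,13] min(19,19)*9=171 best=240 → r--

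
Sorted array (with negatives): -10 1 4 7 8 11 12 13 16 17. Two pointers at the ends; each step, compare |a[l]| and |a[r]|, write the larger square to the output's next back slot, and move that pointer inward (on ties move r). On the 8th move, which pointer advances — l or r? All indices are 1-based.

l=1 r=10: |-10|<=|17| out[10]=289, r--
l=1 r=9: |-10|<=|16| out[9]=256, r--
l=1 r=8: |-10|<=|13| out[8]=169, r--
l=1 r=7: |-10|<=|12| out[7]=144, r--
l=1 r=6: |-10|<=|11| out[6]=121, r--
l=1 r=5: |-10|>|8| out[5]=100, l++
l=2 r=5: |1|<=|8| out[4]=64, r--
l=2 r=4: |1|<=|7| out[3]=49, r--

r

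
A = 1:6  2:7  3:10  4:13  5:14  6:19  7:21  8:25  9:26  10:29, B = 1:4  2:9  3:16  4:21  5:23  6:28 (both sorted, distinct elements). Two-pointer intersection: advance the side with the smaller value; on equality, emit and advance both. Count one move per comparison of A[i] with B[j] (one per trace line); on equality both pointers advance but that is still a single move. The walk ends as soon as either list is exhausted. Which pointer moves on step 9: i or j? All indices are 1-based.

i

[i=1,j=1] 6>4 → j++
[i=1,j=2] 6<9 → i++
[i=2,j=2] 7<9 → i++
[i=3,j=2] 10>9 → j++
[i=3,j=3] 10<16 → i++
[i=4,j=3] 13<16 → i++
[i=5,j=3] 14<16 → i++
[i=6,j=3] 19>16 → j++
[i=6,j=4] 19<21 → i++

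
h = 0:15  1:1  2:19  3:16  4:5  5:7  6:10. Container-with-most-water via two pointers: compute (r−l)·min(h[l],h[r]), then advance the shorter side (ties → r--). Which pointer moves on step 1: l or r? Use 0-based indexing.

l=0 r=6: min(15,10)*6=60 best=60 *, r--

r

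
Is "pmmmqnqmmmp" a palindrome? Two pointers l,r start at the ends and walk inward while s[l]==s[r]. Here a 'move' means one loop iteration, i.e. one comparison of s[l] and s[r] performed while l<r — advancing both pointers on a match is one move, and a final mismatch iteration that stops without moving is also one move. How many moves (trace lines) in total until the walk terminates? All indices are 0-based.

5 moves

[0,10] 'p'=='p' → l++,r--
[1,9] 'm'=='m' → l++,r--
[2,8] 'm'=='m' → l++,r--
[3,7] 'm'=='m' → l++,r--
[4,6] 'q'=='q' → l++,r--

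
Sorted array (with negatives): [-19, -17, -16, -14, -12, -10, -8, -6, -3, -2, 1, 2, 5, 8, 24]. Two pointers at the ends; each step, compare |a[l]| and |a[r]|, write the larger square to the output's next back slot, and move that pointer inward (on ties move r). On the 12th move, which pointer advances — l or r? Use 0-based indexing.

l

l=0 r=14: |-19|<=|24| out[14]=576, r--
l=0 r=13: |-19|>|8| out[13]=361, l++
l=1 r=13: |-17|>|8| out[12]=289, l++
l=2 r=13: |-16|>|8| out[11]=256, l++
l=3 r=13: |-14|>|8| out[10]=196, l++
l=4 r=13: |-12|>|8| out[9]=144, l++
l=5 r=13: |-10|>|8| out[8]=100, l++
l=6 r=13: |-8|<=|8| out[7]=64, r--
l=6 r=12: |-8|>|5| out[6]=64, l++
l=7 r=12: |-6|>|5| out[5]=36, l++
l=8 r=12: |-3|<=|5| out[4]=25, r--
l=8 r=11: |-3|>|2| out[3]=9, l++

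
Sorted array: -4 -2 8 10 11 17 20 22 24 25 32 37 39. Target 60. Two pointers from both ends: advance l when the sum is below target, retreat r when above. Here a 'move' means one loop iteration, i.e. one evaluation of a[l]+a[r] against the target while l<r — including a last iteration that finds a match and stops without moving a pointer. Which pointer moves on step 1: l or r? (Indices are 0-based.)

l=0 r=12: -4+39=35 <60, l++

l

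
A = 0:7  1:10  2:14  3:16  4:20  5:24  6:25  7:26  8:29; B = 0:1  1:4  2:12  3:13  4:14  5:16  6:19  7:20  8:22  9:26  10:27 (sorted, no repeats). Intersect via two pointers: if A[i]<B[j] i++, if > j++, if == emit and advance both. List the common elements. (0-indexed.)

i=0 j=0: 7>1, j++
i=0 j=1: 7>4, j++
i=0 j=2: 7<12, i++
i=1 j=2: 10<12, i++
i=2 j=2: 14>12, j++
i=2 j=3: 14>13, j++
i=2 j=4: 14==14 emit, i++,j++
i=3 j=5: 16==16 emit, i++,j++
i=4 j=6: 20>19, j++
i=4 j=7: 20==20 emit, i++,j++
i=5 j=8: 24>22, j++
i=5 j=9: 24<26, i++
i=6 j=9: 25<26, i++
i=7 j=9: 26==26 emit, i++,j++
i=8 j=10: 29>27, j++

intersection = [14, 16, 20, 26]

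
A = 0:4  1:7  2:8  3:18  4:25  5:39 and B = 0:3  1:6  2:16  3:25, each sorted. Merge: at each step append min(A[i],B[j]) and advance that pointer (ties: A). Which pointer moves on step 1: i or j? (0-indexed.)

[i=0,j=0] A[i]=4>B[j]=3 take 3 → j++

j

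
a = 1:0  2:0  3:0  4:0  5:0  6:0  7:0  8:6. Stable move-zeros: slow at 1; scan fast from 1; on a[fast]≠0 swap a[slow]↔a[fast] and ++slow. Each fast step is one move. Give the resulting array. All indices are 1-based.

[6, 0, 0, 0, 0, 0, 0, 0]

slow=1 fast=1: a[fast]=0, fast++
slow=1 fast=2: a[fast]=0, fast++
slow=1 fast=3: a[fast]=0, fast++
slow=1 fast=4: a[fast]=0, fast++
slow=1 fast=5: a[fast]=0, fast++
slow=1 fast=6: a[fast]=0, fast++
slow=1 fast=7: a[fast]=0, fast++
slow=1 fast=8: a[fast]=6≠0 swap→a[1]=6, slow++,fast++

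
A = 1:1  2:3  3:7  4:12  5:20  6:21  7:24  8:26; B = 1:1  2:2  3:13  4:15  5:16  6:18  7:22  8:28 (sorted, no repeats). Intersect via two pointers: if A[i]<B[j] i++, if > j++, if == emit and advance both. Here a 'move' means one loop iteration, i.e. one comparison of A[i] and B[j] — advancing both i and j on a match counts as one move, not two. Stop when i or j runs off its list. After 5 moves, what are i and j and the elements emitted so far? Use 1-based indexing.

i=5, j=3, emitted=[1]

[i=1,j=1] 1==1 emit → i++,j++
[i=2,j=2] 3>2 → j++
[i=2,j=3] 3<13 → i++
[i=3,j=3] 7<13 → i++
[i=4,j=3] 12<13 → i++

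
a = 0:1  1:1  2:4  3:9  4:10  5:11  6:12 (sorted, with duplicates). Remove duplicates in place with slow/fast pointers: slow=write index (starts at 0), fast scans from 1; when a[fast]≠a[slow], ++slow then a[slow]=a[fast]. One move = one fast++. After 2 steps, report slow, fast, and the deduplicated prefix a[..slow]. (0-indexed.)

slow=1, fast=3, prefix=[1, 4]

(s=0,f=1) a[fast]=1=a[slow] dup → fast++
(s=0,f=2) a[fast]=4≠a[slow]=1 write a[1]=4 → slow++,fast++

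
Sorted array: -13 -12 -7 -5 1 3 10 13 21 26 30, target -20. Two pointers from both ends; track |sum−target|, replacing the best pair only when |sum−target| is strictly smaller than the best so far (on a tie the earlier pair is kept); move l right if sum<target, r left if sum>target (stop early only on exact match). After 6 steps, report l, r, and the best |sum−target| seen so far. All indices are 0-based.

[0,10] -13+30=17 d=37 * → r--
[0,9] -13+26=13 d=33 * → r--
[0,8] -13+21=8 d=28 * → r--
[0,7] -13+13=0 d=20 * → r--
[0,6] -13+10=-3 d=17 * → r--
[0,5] -13+3=-10 d=10 * → r--

l=0, r=4, best |Δ|=10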